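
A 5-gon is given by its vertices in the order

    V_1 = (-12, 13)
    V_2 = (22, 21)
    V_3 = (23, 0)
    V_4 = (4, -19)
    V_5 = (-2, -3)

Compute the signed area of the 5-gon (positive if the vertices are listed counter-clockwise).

-785

Cross-terms: -538, -483, -437, -50, -62  ⇒  Σ = -1570
Signed area = Σ/2 = -785 (negative ⇒ clockwise traversal).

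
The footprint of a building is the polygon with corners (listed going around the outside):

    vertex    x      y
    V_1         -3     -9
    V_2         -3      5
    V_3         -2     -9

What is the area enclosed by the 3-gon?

7

Σ = (-42) + (37) + (-9) = -14
Area = |Σ|/2 = 7.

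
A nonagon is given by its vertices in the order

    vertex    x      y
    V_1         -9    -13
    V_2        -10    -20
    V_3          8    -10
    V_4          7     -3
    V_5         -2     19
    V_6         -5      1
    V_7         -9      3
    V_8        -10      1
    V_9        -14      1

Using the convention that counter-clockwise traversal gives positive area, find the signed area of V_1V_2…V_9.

V_1→V_2: (-9)(-20) − (-10)(-13) = 50
V_2→V_3: (-10)(-10) − (8)(-20) = 260
V_3→V_4: (8)(-3) − (7)(-10) = 46
V_4→V_5: (7)(19) − (-2)(-3) = 127
V_5→V_6: (-2)(1) − (-5)(19) = 93
V_6→V_7: (-5)(3) − (-9)(1) = -6
V_7→V_8: (-9)(1) − (-10)(3) = 21
V_8→V_9: (-10)(1) − (-14)(1) = 4
V_9→V_1: (-14)(-13) − (-9)(1) = 191
Σ = 786
Signed area = Σ/2 = 393 (positive ⇒ counter-clockwise traversal).

393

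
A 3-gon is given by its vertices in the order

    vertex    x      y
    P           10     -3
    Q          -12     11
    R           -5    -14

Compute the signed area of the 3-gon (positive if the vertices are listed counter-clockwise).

226

Σ = (74) + (223) + (155) = 452
Signed area = Σ/2 = 226 (positive ⇒ counter-clockwise traversal).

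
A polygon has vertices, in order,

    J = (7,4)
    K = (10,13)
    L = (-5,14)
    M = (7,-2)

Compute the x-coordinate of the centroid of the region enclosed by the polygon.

128/35

Apply the shoelace (surveyor's) formula. First the cross-terms c_i = x_i·y_{i+1} − x_{i+1}·y_i:
  51, 205, -88, 42  ⇒  2A = 210, A = 105.
Then Σ (x_i + x_{i+1})·c_i = 2304, so x̄ = 2304 / (6·105) = 128/35.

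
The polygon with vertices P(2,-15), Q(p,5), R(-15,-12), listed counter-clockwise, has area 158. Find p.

-6

Write out the shoelace sum; only the two edges meeting at Q involve p:
2·Area = [(2·5 − p·(-15)) + (p·(-12) − (-15)·5)] + 249
       = 3·p + 334 = 316
⇒ p = -6.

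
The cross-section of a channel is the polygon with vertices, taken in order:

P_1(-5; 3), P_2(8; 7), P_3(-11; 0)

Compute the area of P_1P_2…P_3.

7.5

Σ = (-59) + (77) + (-33) = -15
Area = |Σ|/2 = 7.5.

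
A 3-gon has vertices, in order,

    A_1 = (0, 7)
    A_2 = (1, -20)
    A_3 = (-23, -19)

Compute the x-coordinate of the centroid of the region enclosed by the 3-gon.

-22/3

Apply the surveyor's formula. First the cross-terms c_i = x_i·y_{i+1} − x_{i+1}·y_i:
  -7, -479, -161  ⇒  2A = -647, A = -323.5.
Then Σ (x_i + x_{i+1})·c_i = 14234, so x̄ = 14234 / (6·(-323.5)) = -22/3.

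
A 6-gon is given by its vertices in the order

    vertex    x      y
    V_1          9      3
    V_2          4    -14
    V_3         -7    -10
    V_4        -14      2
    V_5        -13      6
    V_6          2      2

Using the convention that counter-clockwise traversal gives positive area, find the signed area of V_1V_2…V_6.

Σ = (-138) + (-138) + (-154) + (-58) + (-38) + (-12) = -538
Signed area = Σ/2 = -269 (negative ⇒ clockwise traversal).

-269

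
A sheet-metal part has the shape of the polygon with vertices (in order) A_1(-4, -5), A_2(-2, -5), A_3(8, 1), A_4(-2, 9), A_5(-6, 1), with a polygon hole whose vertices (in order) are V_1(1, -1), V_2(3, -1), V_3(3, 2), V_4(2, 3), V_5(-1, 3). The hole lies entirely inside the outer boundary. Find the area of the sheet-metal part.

Outer boundary:
Apply the shoelace formula: 2A = Σ (x_i·y_{i+1} − x_{i+1}·y_i), indices taken mod 5.
Σ = (10) + (38) + (74) + (52) + (34) = 208
Area = |Σ|/2 = 104.
Hole:
Apply the surveyor's formula: 2A = Σ (x_i·y_{i+1} − x_{i+1}·y_i), indices taken mod 5.
V_1→V_2: (1)(-1) − (3)(-1) = 2
V_2→V_3: (3)(2) − (3)(-1) = 9
V_3→V_4: (3)(3) − (2)(2) = 5
V_4→V_5: (2)(3) − (-1)(3) = 9
V_5→V_1: (-1)(-1) − (1)(3) = -2
Σ = 23
Area = |Σ|/2 = 11.5.
Net area = 104 − 11.5 = 92.5.

92.5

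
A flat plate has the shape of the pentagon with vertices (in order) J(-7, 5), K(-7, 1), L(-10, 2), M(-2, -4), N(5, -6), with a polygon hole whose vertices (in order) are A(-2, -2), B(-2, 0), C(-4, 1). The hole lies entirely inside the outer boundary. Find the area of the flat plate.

Outer boundary:
Σ = (28) + (-4) + (44) + (32) + (-17) = 83
Area = |Σ|/2 = 41.5.
Hole:
Apply the shoelace formula: 2A = Σ (x_i·y_{i+1} − x_{i+1}·y_i), indices taken mod 3.
Cross-terms: -4, -2, 10  ⇒  Σ = 4
Area = |Σ|/2 = 2.
Net area = 41.5 − 2 = 39.5.

39.5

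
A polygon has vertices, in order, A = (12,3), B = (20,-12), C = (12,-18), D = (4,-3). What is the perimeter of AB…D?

|AB| = √((8)² + (-15)²) = √289 = 17
|BC| = √((-8)² + (-6)²) = √100 = 10
|CD| = √((-8)² + (15)²) = √289 = 17
|DA| = √((8)² + (6)²) = √100 = 10
Perimeter = 17 + 10 + 17 + 10 = 54.

54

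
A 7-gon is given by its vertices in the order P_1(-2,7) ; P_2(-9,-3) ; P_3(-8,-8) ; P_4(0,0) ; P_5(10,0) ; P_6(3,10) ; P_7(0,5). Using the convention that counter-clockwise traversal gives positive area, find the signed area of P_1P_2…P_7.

Apply the shoelace (surveyor's) formula: 2A = Σ (x_i·y_{i+1} − x_{i+1}·y_i), indices taken mod 7.
Cross-terms: 69, 48, 0, 0, 100, 15, 10  ⇒  Σ = 242
Signed area = Σ/2 = 121 (positive ⇒ counter-clockwise traversal).

121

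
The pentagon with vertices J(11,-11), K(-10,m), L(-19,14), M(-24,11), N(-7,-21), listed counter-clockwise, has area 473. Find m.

The doubled signed area Σ (x_i y_{i+1} − x_{i+1} y_i) is linear in m.
With m=0 it equals 766; the coefficient of m is 30 (from the two edges through K).
So 30·m + 766 = 2·473 = 946 ⇒ m = 6.

6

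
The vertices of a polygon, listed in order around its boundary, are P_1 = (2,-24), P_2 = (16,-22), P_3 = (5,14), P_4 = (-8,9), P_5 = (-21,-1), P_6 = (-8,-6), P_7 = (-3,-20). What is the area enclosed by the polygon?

Σ = (340) + (334) + (157) + (197) + (118) + (142) + (112) = 1400
Area = |Σ|/2 = 700.

700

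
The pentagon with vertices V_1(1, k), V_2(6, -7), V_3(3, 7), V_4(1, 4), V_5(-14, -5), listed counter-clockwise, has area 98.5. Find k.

-4

Write out the shoelace sum; only the two edges meeting at V_1 involve k:
2·Area = [((-14)·k − 1·(-5)) + (1·(-7) − 6·k)] + 119
       = -20·k + 117 = 197
⇒ k = -4.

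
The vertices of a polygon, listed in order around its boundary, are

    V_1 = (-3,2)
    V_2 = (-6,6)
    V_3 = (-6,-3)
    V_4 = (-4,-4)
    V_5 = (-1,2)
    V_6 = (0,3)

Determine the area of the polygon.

Σ = (-6) + (54) + (12) + (-12) + (-3) + (9) = 54
Area = |Σ|/2 = 27.

27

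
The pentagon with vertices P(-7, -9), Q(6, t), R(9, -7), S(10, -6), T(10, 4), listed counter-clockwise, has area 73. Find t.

Write out the shoelace sum; only the two edges meeting at Q involve t:
2·Area = [((-7)·t − 6·(-9)) + (6·(-7) − 9·t)] + 54
       = -16·t + 66 = 146
⇒ t = -5.

-5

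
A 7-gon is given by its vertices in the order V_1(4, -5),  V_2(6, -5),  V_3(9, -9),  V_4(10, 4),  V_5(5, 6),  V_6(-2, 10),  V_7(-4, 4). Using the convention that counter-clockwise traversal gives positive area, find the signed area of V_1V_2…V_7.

Σ = (10) + (-9) + (126) + (40) + (62) + (32) + (4) = 265
Signed area = Σ/2 = 132.5 (positive ⇒ counter-clockwise traversal).

132.5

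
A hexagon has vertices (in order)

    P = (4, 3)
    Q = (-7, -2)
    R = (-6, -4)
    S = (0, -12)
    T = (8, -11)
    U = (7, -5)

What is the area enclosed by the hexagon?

Σ = (13) + (16) + (72) + (96) + (37) + (41) = 275
Area = |Σ|/2 = 137.5.

137.5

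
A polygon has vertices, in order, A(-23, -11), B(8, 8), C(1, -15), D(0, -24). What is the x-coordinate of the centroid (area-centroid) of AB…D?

Apply the surveyor's formula. First the cross-terms c_i = x_i·y_{i+1} − x_{i+1}·y_i:
  -96, -128, -24, -552  ⇒  2A = -800, A = -400.
Then Σ (x_i + x_{i+1})·c_i = 12960, so x̄ = 12960 / (6·(-400)) = -5.4.

-5.4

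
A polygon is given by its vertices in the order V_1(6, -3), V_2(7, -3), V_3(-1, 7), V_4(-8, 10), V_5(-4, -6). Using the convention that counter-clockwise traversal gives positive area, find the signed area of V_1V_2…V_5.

115.5

Apply Gauss's area formula: 2A = Σ (x_i·y_{i+1} − x_{i+1}·y_i), indices taken mod 5.
V_1→V_2: (6)(-3) − (7)(-3) = 3
V_2→V_3: (7)(7) − (-1)(-3) = 46
V_3→V_4: (-1)(10) − (-8)(7) = 46
V_4→V_5: (-8)(-6) − (-4)(10) = 88
V_5→V_1: (-4)(-3) − (6)(-6) = 48
Σ = 231
Signed area = Σ/2 = 115.5 (positive ⇒ counter-clockwise traversal).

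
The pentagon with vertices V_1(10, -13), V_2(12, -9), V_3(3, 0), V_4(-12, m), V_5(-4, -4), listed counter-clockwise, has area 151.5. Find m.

Write out the shoelace sum; only the two edges meeting at V_4 involve m:
2·Area = [(3·m − (-12)·0) + ((-12)·(-4) − (-4)·m)] + 185
       = 7·m + 233 = 303
⇒ m = 10.

10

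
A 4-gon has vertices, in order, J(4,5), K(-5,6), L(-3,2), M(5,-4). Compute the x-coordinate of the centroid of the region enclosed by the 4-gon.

13/15

Apply the shoelace (surveyor's) formula. First the cross-terms c_i = x_i·y_{i+1} − x_{i+1}·y_i:
  49, 8, 2, 41  ⇒  2A = 100, A = 50.
Then Σ (x_i + x_{i+1})·c_i = 260, so x̄ = 260 / (6·50) = 13/15.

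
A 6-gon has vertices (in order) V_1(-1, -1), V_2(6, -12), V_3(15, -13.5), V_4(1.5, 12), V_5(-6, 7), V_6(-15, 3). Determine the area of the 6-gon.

V_1→V_2: (-1)(-12) − (6)(-1) = 18
V_2→V_3: (6)(-13.5) − (15)(-12) = 99
V_3→V_4: (15)(12) − (1.5)(-13.5) = 200.25
V_4→V_5: (1.5)(7) − (-6)(12) = 82.5
V_5→V_6: (-6)(3) − (-15)(7) = 87
V_6→V_1: (-15)(-1) − (-1)(3) = 18
Σ = 504.75
Area = |Σ|/2 = 252.375.

252.375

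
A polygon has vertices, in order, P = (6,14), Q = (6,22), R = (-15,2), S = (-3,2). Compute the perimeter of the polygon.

64

|PQ| = √((0)² + (8)²) = √64 = 8
|QR| = √((-21)² + (-20)²) = √841 = 29
|RS| = √((12)² + (0)²) = √144 = 12
|SP| = √((9)² + (12)²) = √225 = 15
Perimeter = 8 + 29 + 12 + 15 = 64.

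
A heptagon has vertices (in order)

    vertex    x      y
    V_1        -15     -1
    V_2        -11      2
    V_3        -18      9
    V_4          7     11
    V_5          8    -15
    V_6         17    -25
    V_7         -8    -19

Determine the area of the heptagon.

Σ = (-41) + (-63) + (-261) + (-193) + (55) + (-523) + (-277) = -1303
Area = |Σ|/2 = 651.5.

651.5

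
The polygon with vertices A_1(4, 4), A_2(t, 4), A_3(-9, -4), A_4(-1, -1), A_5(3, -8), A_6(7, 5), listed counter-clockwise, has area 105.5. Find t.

-8

The doubled signed area Σ (x_i y_{i+1} − x_{i+1} y_i) is linear in t.
With t=0 it equals 147; the coefficient of t is -8 (from the two edges through A_2).
So -8·t + 147 = 2·105.5 = 211 ⇒ t = -8.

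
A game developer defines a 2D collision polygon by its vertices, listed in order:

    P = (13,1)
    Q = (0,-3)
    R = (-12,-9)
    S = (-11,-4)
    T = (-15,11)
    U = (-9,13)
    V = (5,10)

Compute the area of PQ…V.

341.5

Apply the surveyor's formula: 2A = Σ (x_i·y_{i+1} − x_{i+1}·y_i), indices taken mod 7.
Cross-terms: -39, -36, -51, -181, -96, -155, -125  ⇒  Σ = -683
Area = |Σ|/2 = 341.5.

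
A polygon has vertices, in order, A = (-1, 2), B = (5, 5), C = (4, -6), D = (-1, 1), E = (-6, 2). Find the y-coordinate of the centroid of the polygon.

1/3

Apply the shoelace (surveyor's) formula. First the cross-terms c_i = x_i·y_{i+1} − x_{i+1}·y_i:
  -15, -50, -2, 4, -10  ⇒  2A = -73, A = -36.5.
Then Σ (y_i + y_{i+1})·c_i = -73, so ȳ = -73 / (6·(-36.5)) = 1/3.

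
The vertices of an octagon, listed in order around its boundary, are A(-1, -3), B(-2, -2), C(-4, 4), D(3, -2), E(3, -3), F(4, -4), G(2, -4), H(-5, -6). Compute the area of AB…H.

29

Σ = (-4) + (-16) + (-4) + (-3) + (0) + (-8) + (-32) + (9) = -58
Area = |Σ|/2 = 29.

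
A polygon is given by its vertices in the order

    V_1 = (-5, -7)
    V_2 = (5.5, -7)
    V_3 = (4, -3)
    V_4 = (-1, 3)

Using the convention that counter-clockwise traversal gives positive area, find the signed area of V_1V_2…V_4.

Σ = (73.5) + (11.5) + (9) + (22) = 116
Signed area = Σ/2 = 58 (positive ⇒ counter-clockwise traversal).

58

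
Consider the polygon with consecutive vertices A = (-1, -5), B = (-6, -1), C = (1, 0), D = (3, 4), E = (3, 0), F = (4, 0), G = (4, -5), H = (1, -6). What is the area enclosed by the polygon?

Σ = (-29) + (1) + (4) + (-12) + (0) + (-20) + (-19) + (-11) = -86
Area = |Σ|/2 = 43.

43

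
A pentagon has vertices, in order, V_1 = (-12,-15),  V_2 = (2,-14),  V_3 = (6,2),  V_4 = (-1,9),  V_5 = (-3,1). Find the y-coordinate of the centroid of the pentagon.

-448/85

Apply the surveyor's formula. First the cross-terms c_i = x_i·y_{i+1} − x_{i+1}·y_i:
  198, 88, 56, 26, 57  ⇒  2A = 425, A = 212.5.
Then Σ (y_i + y_{i+1})·c_i = -6720, so ȳ = -6720 / (6·212.5) = -448/85.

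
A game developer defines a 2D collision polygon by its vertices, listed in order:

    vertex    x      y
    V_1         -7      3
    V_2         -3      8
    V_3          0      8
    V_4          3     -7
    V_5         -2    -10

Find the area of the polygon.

107.5

Cross-terms: -47, -24, -24, -44, -76  ⇒  Σ = -215
Area = |Σ|/2 = 107.5.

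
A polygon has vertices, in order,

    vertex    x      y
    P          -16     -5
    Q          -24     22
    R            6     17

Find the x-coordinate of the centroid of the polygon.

-34/3

Apply the shoelace formula. First the cross-terms c_i = x_i·y_{i+1} − x_{i+1}·y_i:
  -472, -540, 242  ⇒  2A = -770, A = -385.
Then Σ (x_i + x_{i+1})·c_i = 26180, so x̄ = 26180 / (6·(-385)) = -34/3.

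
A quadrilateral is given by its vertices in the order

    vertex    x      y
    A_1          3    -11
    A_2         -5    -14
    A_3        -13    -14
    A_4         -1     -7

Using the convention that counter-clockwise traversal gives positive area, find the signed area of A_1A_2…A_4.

-50

Apply the shoelace (surveyor's) formula: 2A = Σ (x_i·y_{i+1} − x_{i+1}·y_i), indices taken mod 4.
Cross-terms: -97, -112, 77, 32  ⇒  Σ = -100
Signed area = Σ/2 = -50 (negative ⇒ clockwise traversal).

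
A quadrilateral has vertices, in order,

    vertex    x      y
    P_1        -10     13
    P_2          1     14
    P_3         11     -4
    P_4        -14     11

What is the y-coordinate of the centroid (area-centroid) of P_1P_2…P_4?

Apply the shoelace (surveyor's) formula. First the cross-terms c_i = x_i·y_{i+1} − x_{i+1}·y_i:
  -153, -158, 65, -72  ⇒  2A = -318, A = -159.
Then Σ (y_i + y_{i+1})·c_i = -6984, so ȳ = -6984 / (6·(-159)) = 388/53.

388/53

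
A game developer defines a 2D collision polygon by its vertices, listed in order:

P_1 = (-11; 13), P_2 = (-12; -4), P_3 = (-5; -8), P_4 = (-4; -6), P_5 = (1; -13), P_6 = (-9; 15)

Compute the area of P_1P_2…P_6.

Apply the surveyor's formula: 2A = Σ (x_i·y_{i+1} − x_{i+1}·y_i), indices taken mod 6.
P_1→P_2: (-11)(-4) − (-12)(13) = 200
P_2→P_3: (-12)(-8) − (-5)(-4) = 76
P_3→P_4: (-5)(-6) − (-4)(-8) = -2
P_4→P_5: (-4)(-13) − (1)(-6) = 58
P_5→P_6: (1)(15) − (-9)(-13) = -102
P_6→P_1: (-9)(13) − (-11)(15) = 48
Σ = 278
Area = |Σ|/2 = 139.

139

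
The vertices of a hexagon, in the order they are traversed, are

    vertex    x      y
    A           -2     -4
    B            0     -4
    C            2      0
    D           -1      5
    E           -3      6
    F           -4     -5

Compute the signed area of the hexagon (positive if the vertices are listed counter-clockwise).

Apply the shoelace (surveyor's) formula: 2A = Σ (x_i·y_{i+1} − x_{i+1}·y_i), indices taken mod 6.
Σ = (8) + (8) + (10) + (9) + (39) + (6) = 80
Signed area = Σ/2 = 40 (positive ⇒ counter-clockwise traversal).

40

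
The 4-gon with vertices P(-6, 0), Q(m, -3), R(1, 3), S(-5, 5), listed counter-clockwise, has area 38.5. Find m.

2

The doubled signed area Σ (x_i y_{i+1} − x_{i+1} y_i) is linear in m.
With m=0 it equals 71; the coefficient of m is 3 (from the two edges through Q).
So 3·m + 71 = 2·38.5 = 77 ⇒ m = 2.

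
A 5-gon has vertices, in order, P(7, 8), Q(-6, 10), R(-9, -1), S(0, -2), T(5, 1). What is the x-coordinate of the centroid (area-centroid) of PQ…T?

-346/275

Apply the surveyor's formula. First the cross-terms c_i = x_i·y_{i+1} − x_{i+1}·y_i:
  118, 96, 18, 10, 33  ⇒  2A = 275, A = 137.5.
Then Σ (x_i + x_{i+1})·c_i = -1038, so x̄ = -1038 / (6·137.5) = -346/275.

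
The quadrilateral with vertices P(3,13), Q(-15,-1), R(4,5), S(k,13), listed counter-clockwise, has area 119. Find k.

13

Write out the shoelace sum; only the two edges meeting at S involve k:
2·Area = [(4·13 − k·5) + (k·13 − 3·13)] + 121
       = 8·k + 134 = 238
⇒ k = 13.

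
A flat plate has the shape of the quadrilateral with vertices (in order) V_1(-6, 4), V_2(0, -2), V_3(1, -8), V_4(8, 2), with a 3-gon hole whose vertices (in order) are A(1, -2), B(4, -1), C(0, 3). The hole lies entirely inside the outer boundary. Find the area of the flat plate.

Outer boundary:
Σ = (12) + (2) + (66) + (44) = 124
Area = |Σ|/2 = 62.
Hole:
Apply the shoelace (surveyor's) formula: 2A = Σ (x_i·y_{i+1} − x_{i+1}·y_i), indices taken mod 3.
Σ = (7) + (12) + (-3) = 16
Area = |Σ|/2 = 8.
Net area = 62 − 8 = 54.

54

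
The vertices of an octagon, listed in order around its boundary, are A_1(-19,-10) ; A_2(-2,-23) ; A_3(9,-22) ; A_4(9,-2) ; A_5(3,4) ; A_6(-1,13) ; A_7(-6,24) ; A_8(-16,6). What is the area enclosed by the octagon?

804.5

A_1→A_2: (-19)(-23) − (-2)(-10) = 417
A_2→A_3: (-2)(-22) − (9)(-23) = 251
A_3→A_4: (9)(-2) − (9)(-22) = 180
A_4→A_5: (9)(4) − (3)(-2) = 42
A_5→A_6: (3)(13) − (-1)(4) = 43
A_6→A_7: (-1)(24) − (-6)(13) = 54
A_7→A_8: (-6)(6) − (-16)(24) = 348
A_8→A_1: (-16)(-10) − (-19)(6) = 274
Σ = 1609
Area = |Σ|/2 = 804.5.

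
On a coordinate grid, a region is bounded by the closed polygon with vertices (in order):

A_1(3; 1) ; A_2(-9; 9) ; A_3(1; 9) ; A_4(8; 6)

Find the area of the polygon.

65

Apply the surveyor's formula: 2A = Σ (x_i·y_{i+1} − x_{i+1}·y_i), indices taken mod 4.
Σ = (36) + (-90) + (-66) + (-10) = -130
Area = |Σ|/2 = 65.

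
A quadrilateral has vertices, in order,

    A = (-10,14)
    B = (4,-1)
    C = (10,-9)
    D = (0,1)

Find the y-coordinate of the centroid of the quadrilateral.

67/39

Apply the shoelace (surveyor's) formula. First the cross-terms c_i = x_i·y_{i+1} − x_{i+1}·y_i:
  -46, -26, 10, 10  ⇒  2A = -52, A = -26.
Then Σ (y_i + y_{i+1})·c_i = -268, so ȳ = -268 / (6·(-26)) = 67/39.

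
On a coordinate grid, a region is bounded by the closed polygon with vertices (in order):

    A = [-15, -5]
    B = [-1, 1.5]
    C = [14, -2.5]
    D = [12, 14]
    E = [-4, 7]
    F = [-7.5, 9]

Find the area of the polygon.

Σ = (-27.5) + (-18.5) + (226) + (140) + (16.5) + (172.5) = 509
Area = |Σ|/2 = 254.5.

254.5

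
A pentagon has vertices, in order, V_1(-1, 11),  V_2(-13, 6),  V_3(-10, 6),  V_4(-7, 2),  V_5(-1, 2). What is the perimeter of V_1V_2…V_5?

|V_1V_2| = √((-12)² + (-5)²) = √169 = 13
|V_2V_3| = √((3)² + (0)²) = √9 = 3
|V_3V_4| = √((3)² + (-4)²) = √25 = 5
|V_4V_5| = √((6)² + (0)²) = √36 = 6
|V_5V_1| = √((0)² + (9)²) = √81 = 9
Perimeter = 13 + 3 + 5 + 6 + 9 = 36.

36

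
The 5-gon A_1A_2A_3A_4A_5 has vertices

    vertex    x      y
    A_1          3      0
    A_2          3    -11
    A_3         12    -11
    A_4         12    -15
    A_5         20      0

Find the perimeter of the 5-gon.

58

|A_1A_2| = √((0)² + (-11)²) = √121 = 11
|A_2A_3| = √((9)² + (0)²) = √81 = 9
|A_3A_4| = √((0)² + (-4)²) = √16 = 4
|A_4A_5| = √((8)² + (15)²) = √289 = 17
|A_5A_1| = √((-17)² + (0)²) = √289 = 17
Perimeter = 11 + 9 + 4 + 17 + 17 = 58.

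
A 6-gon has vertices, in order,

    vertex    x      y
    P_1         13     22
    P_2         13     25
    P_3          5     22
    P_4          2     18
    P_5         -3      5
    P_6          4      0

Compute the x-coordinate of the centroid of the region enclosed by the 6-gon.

941/189

Apply Gauss's area formula. First the cross-terms c_i = x_i·y_{i+1} − x_{i+1}·y_i:
  39, 161, 46, 64, -20, 88  ⇒  2A = 378, A = 189.
Then Σ (x_i + x_{i+1})·c_i = 5646, so x̄ = 5646 / (6·189) = 941/189.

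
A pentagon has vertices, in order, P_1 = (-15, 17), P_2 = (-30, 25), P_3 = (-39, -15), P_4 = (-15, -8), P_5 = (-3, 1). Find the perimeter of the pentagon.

118

|P_1P_2| = √((-15)² + (8)²) = √289 = 17
|P_2P_3| = √((-9)² + (-40)²) = √1681 = 41
|P_3P_4| = √((24)² + (7)²) = √625 = 25
|P_4P_5| = √((12)² + (9)²) = √225 = 15
|P_5P_1| = √((-12)² + (16)²) = √400 = 20
Perimeter = 17 + 41 + 25 + 15 + 20 = 118.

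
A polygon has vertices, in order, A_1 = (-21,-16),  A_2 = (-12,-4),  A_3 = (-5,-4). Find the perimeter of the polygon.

|A_1A_2| = √((9)² + (12)²) = √225 = 15
|A_2A_3| = √((7)² + (0)²) = √49 = 7
|A_3A_1| = √((-16)² + (-12)²) = √400 = 20
Perimeter = 15 + 7 + 20 = 42.

42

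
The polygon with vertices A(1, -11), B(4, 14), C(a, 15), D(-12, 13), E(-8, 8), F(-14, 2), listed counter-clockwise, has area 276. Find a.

Write out the shoelace sum; only the two edges meeting at C involve a:
2·Area = [(4·15 − a·14) + (a·13 − (-12)·15)] + 314
       = -1·a + 554 = 552
⇒ a = 2.

2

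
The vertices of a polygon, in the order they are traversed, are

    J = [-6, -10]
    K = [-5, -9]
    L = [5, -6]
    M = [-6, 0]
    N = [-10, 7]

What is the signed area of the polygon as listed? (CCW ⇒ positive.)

Apply the shoelace (surveyor's) formula: 2A = Σ (x_i·y_{i+1} − x_{i+1}·y_i), indices taken mod 5.
Σ = (4) + (75) + (-36) + (-42) + (142) = 143
Signed area = Σ/2 = 71.5 (positive ⇒ counter-clockwise traversal).

71.5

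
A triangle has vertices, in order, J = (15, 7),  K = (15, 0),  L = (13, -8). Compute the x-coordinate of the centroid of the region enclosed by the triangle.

43/3

Apply Gauss's area formula. First the cross-terms c_i = x_i·y_{i+1} − x_{i+1}·y_i:
  -105, -120, 211  ⇒  2A = -14, A = -7.
Then Σ (x_i + x_{i+1})·c_i = -602, so x̄ = -602 / (6·(-7)) = 43/3.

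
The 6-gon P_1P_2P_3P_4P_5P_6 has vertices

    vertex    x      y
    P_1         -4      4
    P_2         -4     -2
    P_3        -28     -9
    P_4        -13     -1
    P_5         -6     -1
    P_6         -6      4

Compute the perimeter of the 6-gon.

62

|P_1P_2| = √((0)² + (-6)²) = √36 = 6
|P_2P_3| = √((-24)² + (-7)²) = √625 = 25
|P_3P_4| = √((15)² + (8)²) = √289 = 17
|P_4P_5| = √((7)² + (0)²) = √49 = 7
|P_5P_6| = √((0)² + (5)²) = √25 = 5
|P_6P_1| = √((2)² + (0)²) = √4 = 2
Perimeter = 6 + 25 + 17 + 7 + 5 + 2 = 62.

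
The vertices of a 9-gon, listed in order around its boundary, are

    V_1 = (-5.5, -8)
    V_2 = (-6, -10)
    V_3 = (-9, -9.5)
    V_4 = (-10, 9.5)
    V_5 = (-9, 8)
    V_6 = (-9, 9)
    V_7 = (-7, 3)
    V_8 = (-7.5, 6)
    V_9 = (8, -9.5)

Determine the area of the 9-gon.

Σ = (7) + (-33) + (-180.5) + (5.5) + (-9) + (36) + (-19.5) + (23.25) + (-116.25) = -286.5
Area = |Σ|/2 = 143.25.

143.25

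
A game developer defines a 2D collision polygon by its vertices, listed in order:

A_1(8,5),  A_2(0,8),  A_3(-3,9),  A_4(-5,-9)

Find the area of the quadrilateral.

Σ = (64) + (24) + (72) + (47) = 207
Area = |Σ|/2 = 103.5.

103.5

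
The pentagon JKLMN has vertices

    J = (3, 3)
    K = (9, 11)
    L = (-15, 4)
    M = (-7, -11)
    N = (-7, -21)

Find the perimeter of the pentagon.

|JK| = √((6)² + (8)²) = √100 = 10
|KL| = √((-24)² + (-7)²) = √625 = 25
|LM| = √((8)² + (-15)²) = √289 = 17
|MN| = √((0)² + (-10)²) = √100 = 10
|NJ| = √((10)² + (24)²) = √676 = 26
Perimeter = 10 + 25 + 17 + 10 + 26 = 88.

88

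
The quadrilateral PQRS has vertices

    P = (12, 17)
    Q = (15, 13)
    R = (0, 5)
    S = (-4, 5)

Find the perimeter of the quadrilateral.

46

|PQ| = √((3)² + (-4)²) = √25 = 5
|QR| = √((-15)² + (-8)²) = √289 = 17
|RS| = √((-4)² + (0)²) = √16 = 4
|SP| = √((16)² + (12)²) = √400 = 20
Perimeter = 5 + 17 + 4 + 20 = 46.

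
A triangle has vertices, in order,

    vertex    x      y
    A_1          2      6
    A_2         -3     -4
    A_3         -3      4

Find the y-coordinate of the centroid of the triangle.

2

Apply Gauss's area formula. First the cross-terms c_i = x_i·y_{i+1} − x_{i+1}·y_i:
  10, -24, -26  ⇒  2A = -40, A = -20.
Then Σ (y_i + y_{i+1})·c_i = -240, so ȳ = -240 / (6·(-20)) = 2.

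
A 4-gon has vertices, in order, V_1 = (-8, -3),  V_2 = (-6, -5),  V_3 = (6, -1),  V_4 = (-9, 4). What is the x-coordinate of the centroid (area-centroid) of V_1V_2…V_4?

-113/33

Apply the surveyor's formula. First the cross-terms c_i = x_i·y_{i+1} − x_{i+1}·y_i:
  22, 36, 15, 59  ⇒  2A = 132, A = 66.
Then Σ (x_i + x_{i+1})·c_i = -1356, so x̄ = -1356 / (6·66) = -113/33.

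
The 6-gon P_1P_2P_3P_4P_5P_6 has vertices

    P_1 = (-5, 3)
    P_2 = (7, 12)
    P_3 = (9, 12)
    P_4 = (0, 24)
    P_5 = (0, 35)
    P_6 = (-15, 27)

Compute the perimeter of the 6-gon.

86

|P_1P_2| = √((12)² + (9)²) = √225 = 15
|P_2P_3| = √((2)² + (0)²) = √4 = 2
|P_3P_4| = √((-9)² + (12)²) = √225 = 15
|P_4P_5| = √((0)² + (11)²) = √121 = 11
|P_5P_6| = √((-15)² + (-8)²) = √289 = 17
|P_6P_1| = √((10)² + (-24)²) = √676 = 26
Perimeter = 15 + 2 + 15 + 11 + 17 + 26 = 86.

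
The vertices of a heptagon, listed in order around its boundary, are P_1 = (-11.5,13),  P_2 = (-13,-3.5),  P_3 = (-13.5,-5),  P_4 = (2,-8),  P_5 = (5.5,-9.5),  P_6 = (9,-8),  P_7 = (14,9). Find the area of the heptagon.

445

Apply Gauss's area formula: 2A = Σ (x_i·y_{i+1} − x_{i+1}·y_i), indices taken mod 7.
P_1→P_2: (-11.5)(-3.5) − (-13)(13) = 209.25
P_2→P_3: (-13)(-5) − (-13.5)(-3.5) = 17.75
P_3→P_4: (-13.5)(-8) − (2)(-5) = 118
P_4→P_5: (2)(-9.5) − (5.5)(-8) = 25
P_5→P_6: (5.5)(-8) − (9)(-9.5) = 41.5
P_6→P_7: (9)(9) − (14)(-8) = 193
P_7→P_1: (14)(13) − (-11.5)(9) = 285.5
Σ = 890
Area = |Σ|/2 = 445.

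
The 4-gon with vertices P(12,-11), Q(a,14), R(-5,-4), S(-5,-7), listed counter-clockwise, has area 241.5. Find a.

Write out the shoelace sum; only the two edges meeting at Q involve a:
2·Area = [(12·14 − a·(-11)) + (a·(-4) − (-5)·14)] + 154
       = 7·a + 392 = 483
⇒ a = 13.

13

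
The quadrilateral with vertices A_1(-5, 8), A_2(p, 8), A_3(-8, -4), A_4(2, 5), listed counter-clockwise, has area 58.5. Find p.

The doubled signed area Σ (x_i y_{i+1} − x_{i+1} y_i) is linear in p.
With p=0 it equals 33; the coefficient of p is -12 (from the two edges through A_2).
So -12·p + 33 = 2·58.5 = 117 ⇒ p = -7.

-7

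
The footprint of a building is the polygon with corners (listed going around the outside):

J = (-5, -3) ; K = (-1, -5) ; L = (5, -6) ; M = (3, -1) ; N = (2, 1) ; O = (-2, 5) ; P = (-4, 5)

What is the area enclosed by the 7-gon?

Cross-terms: 22, 31, 13, 5, 12, 10, 37  ⇒  Σ = 130
Area = |Σ|/2 = 65.

65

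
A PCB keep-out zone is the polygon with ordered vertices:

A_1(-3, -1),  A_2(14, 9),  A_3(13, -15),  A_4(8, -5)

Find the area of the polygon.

Apply Gauss's area formula: 2A = Σ (x_i·y_{i+1} − x_{i+1}·y_i), indices taken mod 4.
Σ = (-13) + (-327) + (55) + (-23) = -308
Area = |Σ|/2 = 154.

154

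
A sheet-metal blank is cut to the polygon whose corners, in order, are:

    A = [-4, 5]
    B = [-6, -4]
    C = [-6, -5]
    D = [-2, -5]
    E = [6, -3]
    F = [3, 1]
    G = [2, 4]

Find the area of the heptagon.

79.5

Apply the shoelace (surveyor's) formula: 2A = Σ (x_i·y_{i+1} − x_{i+1}·y_i), indices taken mod 7.
Σ = (46) + (6) + (20) + (36) + (15) + (10) + (26) = 159
Area = |Σ|/2 = 79.5.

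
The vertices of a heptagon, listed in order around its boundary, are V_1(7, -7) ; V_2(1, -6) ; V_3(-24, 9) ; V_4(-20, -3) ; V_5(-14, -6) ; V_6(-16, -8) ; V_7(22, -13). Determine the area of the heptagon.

248.5

V_1→V_2: (7)(-6) − (1)(-7) = -35
V_2→V_3: (1)(9) − (-24)(-6) = -135
V_3→V_4: (-24)(-3) − (-20)(9) = 252
V_4→V_5: (-20)(-6) − (-14)(-3) = 78
V_5→V_6: (-14)(-8) − (-16)(-6) = 16
V_6→V_7: (-16)(-13) − (22)(-8) = 384
V_7→V_1: (22)(-7) − (7)(-13) = -63
Σ = 497
Area = |Σ|/2 = 248.5.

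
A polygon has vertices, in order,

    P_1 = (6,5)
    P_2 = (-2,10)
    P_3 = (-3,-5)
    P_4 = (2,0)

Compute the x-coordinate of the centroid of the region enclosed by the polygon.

Apply the shoelace formula. First the cross-terms c_i = x_i·y_{i+1} − x_{i+1}·y_i:
  70, 40, 10, 10  ⇒  2A = 130, A = 65.
Then Σ (x_i + x_{i+1})·c_i = 150, so x̄ = 150 / (6·65) = 5/13.

5/13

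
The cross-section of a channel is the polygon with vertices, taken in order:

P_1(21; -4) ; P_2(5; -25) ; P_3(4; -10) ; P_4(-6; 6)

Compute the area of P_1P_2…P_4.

Apply the shoelace (surveyor's) formula: 2A = Σ (x_i·y_{i+1} − x_{i+1}·y_i), indices taken mod 4.
Σ = (-505) + (50) + (-36) + (-102) = -593
Area = |Σ|/2 = 296.5.

296.5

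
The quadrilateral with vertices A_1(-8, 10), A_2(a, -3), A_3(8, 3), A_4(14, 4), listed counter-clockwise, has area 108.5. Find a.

-1

The doubled signed area Σ (x_i y_{i+1} − x_{i+1} y_i) is linear in a.
With a=0 it equals 210; the coefficient of a is -7 (from the two edges through A_2).
So -7·a + 210 = 2·108.5 = 217 ⇒ a = -1.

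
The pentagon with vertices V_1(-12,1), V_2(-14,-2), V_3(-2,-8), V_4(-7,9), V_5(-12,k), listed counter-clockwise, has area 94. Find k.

4

Write out the shoelace sum; only the two edges meeting at V_5 involve k:
2·Area = [((-7)·k − (-12)·9) + ((-12)·1 − (-12)·k)] + 72
       = 5·k + 168 = 188
⇒ k = 4.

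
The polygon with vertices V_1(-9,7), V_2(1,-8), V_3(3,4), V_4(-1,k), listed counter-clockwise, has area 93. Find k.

8

The doubled signed area Σ (x_i y_{i+1} − x_{i+1} y_i) is linear in k.
With k=0 it equals 90; the coefficient of k is 12 (from the two edges through V_4).
So 12·k + 90 = 2·93 = 186 ⇒ k = 8.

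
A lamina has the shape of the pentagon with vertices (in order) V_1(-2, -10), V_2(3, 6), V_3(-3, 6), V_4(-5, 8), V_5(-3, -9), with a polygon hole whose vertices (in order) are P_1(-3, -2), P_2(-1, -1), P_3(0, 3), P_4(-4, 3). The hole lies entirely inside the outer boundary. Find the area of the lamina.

57

Outer boundary:
Apply the shoelace (surveyor's) formula: 2A = Σ (x_i·y_{i+1} − x_{i+1}·y_i), indices taken mod 5.
V_1→V_2: (-2)(6) − (3)(-10) = 18
V_2→V_3: (3)(6) − (-3)(6) = 36
V_3→V_4: (-3)(8) − (-5)(6) = 6
V_4→V_5: (-5)(-9) − (-3)(8) = 69
V_5→V_1: (-3)(-10) − (-2)(-9) = 12
Σ = 141
Area = |Σ|/2 = 70.5.
Hole:
Σ = (1) + (-3) + (12) + (17) = 27
Area = |Σ|/2 = 13.5.
Net area = 70.5 − 13.5 = 57.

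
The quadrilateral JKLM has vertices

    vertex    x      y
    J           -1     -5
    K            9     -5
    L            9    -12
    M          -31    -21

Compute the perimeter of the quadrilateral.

92

|JK| = √((10)² + (0)²) = √100 = 10
|KL| = √((0)² + (-7)²) = √49 = 7
|LM| = √((-40)² + (-9)²) = √1681 = 41
|MJ| = √((30)² + (16)²) = √1156 = 34
Perimeter = 10 + 7 + 41 + 34 = 92.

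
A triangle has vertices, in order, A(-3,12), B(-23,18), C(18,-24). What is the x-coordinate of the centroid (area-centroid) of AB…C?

Apply Gauss's area formula. First the cross-terms c_i = x_i·y_{i+1} − x_{i+1}·y_i:
  222, 228, 144  ⇒  2A = 594, A = 297.
Then Σ (x_i + x_{i+1})·c_i = -4752, so x̄ = -4752 / (6·297) = -8/3.

-8/3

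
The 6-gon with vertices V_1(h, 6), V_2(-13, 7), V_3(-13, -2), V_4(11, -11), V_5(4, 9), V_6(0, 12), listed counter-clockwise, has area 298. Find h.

The doubled signed area Σ (x_i y_{i+1} − x_{i+1} y_i) is linear in h.
With h=0 it equals 551; the coefficient of h is -5 (from the two edges through V_1).
So -5·h + 551 = 2·298 = 596 ⇒ h = -9.

-9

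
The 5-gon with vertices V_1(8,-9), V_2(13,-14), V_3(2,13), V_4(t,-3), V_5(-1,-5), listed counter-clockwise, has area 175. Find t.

Write out the shoelace sum; only the two edges meeting at V_4 involve t:
2·Area = [(2·(-3) − t·13) + (t·(-5) − (-1)·(-3))] + 251
       = -18·t + 242 = 350
⇒ t = -6.

-6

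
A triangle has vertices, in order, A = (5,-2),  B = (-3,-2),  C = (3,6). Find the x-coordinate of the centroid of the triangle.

5/3

Apply the shoelace formula. First the cross-terms c_i = x_i·y_{i+1} − x_{i+1}·y_i:
  -16, -12, -36  ⇒  2A = -64, A = -32.
Then Σ (x_i + x_{i+1})·c_i = -320, so x̄ = -320 / (6·(-32)) = 5/3.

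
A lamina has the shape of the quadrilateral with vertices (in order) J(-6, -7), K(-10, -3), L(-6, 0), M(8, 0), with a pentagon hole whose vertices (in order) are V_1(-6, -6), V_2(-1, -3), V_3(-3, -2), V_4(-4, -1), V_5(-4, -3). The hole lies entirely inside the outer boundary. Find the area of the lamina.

Outer boundary:
J→K: (-6)(-3) − (-10)(-7) = -52
K→L: (-10)(0) − (-6)(-3) = -18
L→M: (-6)(0) − (8)(0) = 0
M→J: (8)(-7) − (-6)(0) = -56
Σ = -126
Area = |Σ|/2 = 63.
Hole:
Apply the shoelace formula: 2A = Σ (x_i·y_{i+1} − x_{i+1}·y_i), indices taken mod 5.
V_1→V_2: (-6)(-3) − (-1)(-6) = 12
V_2→V_3: (-1)(-2) − (-3)(-3) = -7
V_3→V_4: (-3)(-1) − (-4)(-2) = -5
V_4→V_5: (-4)(-3) − (-4)(-1) = 8
V_5→V_1: (-4)(-6) − (-6)(-3) = 6
Σ = 14
Area = |Σ|/2 = 7.
Net area = 63 − 7 = 56.

56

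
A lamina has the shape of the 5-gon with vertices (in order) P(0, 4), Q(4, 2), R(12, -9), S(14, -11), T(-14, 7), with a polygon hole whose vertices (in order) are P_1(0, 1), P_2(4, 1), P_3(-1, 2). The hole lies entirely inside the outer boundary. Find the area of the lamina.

95

Outer boundary:
Apply the shoelace (surveyor's) formula: 2A = Σ (x_i·y_{i+1} − x_{i+1}·y_i), indices taken mod 5.
Σ = (-16) + (-60) + (-6) + (-56) + (-56) = -194
Area = |Σ|/2 = 97.
Hole:
Apply Gauss's area formula: 2A = Σ (x_i·y_{i+1} − x_{i+1}·y_i), indices taken mod 3.
P_1→P_2: (0)(1) − (4)(1) = -4
P_2→P_3: (4)(2) − (-1)(1) = 9
P_3→P_1: (-1)(1) − (0)(2) = -1
Σ = 4
Area = |Σ|/2 = 2.
Net area = 97 − 2 = 95.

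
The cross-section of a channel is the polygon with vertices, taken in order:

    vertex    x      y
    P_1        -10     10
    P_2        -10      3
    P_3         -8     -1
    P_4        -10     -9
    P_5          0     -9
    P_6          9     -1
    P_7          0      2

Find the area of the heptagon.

187.5

Apply Gauss's area formula: 2A = Σ (x_i·y_{i+1} − x_{i+1}·y_i), indices taken mod 7.
P_1→P_2: (-10)(3) − (-10)(10) = 70
P_2→P_3: (-10)(-1) − (-8)(3) = 34
P_3→P_4: (-8)(-9) − (-10)(-1) = 62
P_4→P_5: (-10)(-9) − (0)(-9) = 90
P_5→P_6: (0)(-1) − (9)(-9) = 81
P_6→P_7: (9)(2) − (0)(-1) = 18
P_7→P_1: (0)(10) − (-10)(2) = 20
Σ = 375
Area = |Σ|/2 = 187.5.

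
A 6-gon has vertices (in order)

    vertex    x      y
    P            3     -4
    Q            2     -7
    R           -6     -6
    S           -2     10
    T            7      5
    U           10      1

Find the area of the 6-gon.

P→Q: (3)(-7) − (2)(-4) = -13
Q→R: (2)(-6) − (-6)(-7) = -54
R→S: (-6)(10) − (-2)(-6) = -72
S→T: (-2)(5) − (7)(10) = -80
T→U: (7)(1) − (10)(5) = -43
U→P: (10)(-4) − (3)(1) = -43
Σ = -305
Area = |Σ|/2 = 152.5.

152.5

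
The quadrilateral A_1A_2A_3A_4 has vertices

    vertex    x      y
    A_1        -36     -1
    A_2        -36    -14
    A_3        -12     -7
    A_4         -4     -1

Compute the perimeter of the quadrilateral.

|A_1A_2| = √((0)² + (-13)²) = √169 = 13
|A_2A_3| = √((24)² + (7)²) = √625 = 25
|A_3A_4| = √((8)² + (6)²) = √100 = 10
|A_4A_1| = √((-32)² + (0)²) = √1024 = 32
Perimeter = 13 + 25 + 10 + 32 = 80.

80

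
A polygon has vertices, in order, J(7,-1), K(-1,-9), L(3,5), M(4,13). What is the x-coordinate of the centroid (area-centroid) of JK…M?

626/177

Apply the shoelace formula. First the cross-terms c_i = x_i·y_{i+1} − x_{i+1}·y_i:
  -64, 22, 19, -95  ⇒  2A = -118, A = -59.
Then Σ (x_i + x_{i+1})·c_i = -1252, so x̄ = -1252 / (6·(-59)) = 626/177.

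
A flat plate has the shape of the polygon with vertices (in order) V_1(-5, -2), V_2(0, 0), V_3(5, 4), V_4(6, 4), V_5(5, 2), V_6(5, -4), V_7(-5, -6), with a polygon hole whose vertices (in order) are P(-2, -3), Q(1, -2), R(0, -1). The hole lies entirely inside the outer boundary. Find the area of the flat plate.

54

Outer boundary:
V_1→V_2: (-5)(0) − (0)(-2) = 0
V_2→V_3: (0)(4) − (5)(0) = 0
V_3→V_4: (5)(4) − (6)(4) = -4
V_4→V_5: (6)(2) − (5)(4) = -8
V_5→V_6: (5)(-4) − (5)(2) = -30
V_6→V_7: (5)(-6) − (-5)(-4) = -50
V_7→V_1: (-5)(-2) − (-5)(-6) = -20
Σ = -112
Area = |Σ|/2 = 56.
Hole:
Σ = (7) + (-1) + (-2) = 4
Area = |Σ|/2 = 2.
Net area = 56 − 2 = 54.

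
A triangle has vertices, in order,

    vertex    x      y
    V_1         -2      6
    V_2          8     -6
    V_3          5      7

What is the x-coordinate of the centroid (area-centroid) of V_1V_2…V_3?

11/3

Apply the surveyor's formula. First the cross-terms c_i = x_i·y_{i+1} − x_{i+1}·y_i:
  -36, 86, 44  ⇒  2A = 94, A = 47.
Then Σ (x_i + x_{i+1})·c_i = 1034, so x̄ = 1034 / (6·47) = 11/3.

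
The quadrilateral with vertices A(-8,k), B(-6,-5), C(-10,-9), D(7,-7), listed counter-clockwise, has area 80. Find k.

The doubled signed area Σ (x_i y_{i+1} − x_{i+1} y_i) is linear in k.
With k=0 it equals 121; the coefficient of k is 13 (from the two edges through A).
So 13·k + 121 = 2·80 = 160 ⇒ k = 3.

3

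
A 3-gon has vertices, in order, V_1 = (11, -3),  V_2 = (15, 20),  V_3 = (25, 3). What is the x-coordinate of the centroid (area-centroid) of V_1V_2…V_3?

Apply the shoelace (surveyor's) formula. First the cross-terms c_i = x_i·y_{i+1} − x_{i+1}·y_i:
  265, -455, -108  ⇒  2A = -298, A = -149.
Then Σ (x_i + x_{i+1})·c_i = -15198, so x̄ = -15198 / (6·(-149)) = 17.

17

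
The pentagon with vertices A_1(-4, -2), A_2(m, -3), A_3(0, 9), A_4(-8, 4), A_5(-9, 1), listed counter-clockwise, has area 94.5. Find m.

Write out the shoelace sum; only the two edges meeting at A_2 involve m:
2·Area = [((-4)·(-3) − m·(-2)) + (m·9 − 0·(-3))] + 122
       = 11·m + 134 = 189
⇒ m = 5.

5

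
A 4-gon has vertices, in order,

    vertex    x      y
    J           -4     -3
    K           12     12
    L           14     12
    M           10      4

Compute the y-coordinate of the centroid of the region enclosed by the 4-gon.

Apply the shoelace formula. First the cross-terms c_i = x_i·y_{i+1} − x_{i+1}·y_i:
  -12, -24, -64, -14  ⇒  2A = -114, A = -57.
Then Σ (y_i + y_{i+1})·c_i = -1722, so ȳ = -1722 / (6·(-57)) = 287/57.

287/57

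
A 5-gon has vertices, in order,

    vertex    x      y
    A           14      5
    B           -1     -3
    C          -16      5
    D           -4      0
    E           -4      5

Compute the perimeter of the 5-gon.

|AB| = √((-15)² + (-8)²) = √289 = 17
|BC| = √((-15)² + (8)²) = √289 = 17
|CD| = √((12)² + (-5)²) = √169 = 13
|DE| = √((0)² + (5)²) = √25 = 5
|EA| = √((18)² + (0)²) = √324 = 18
Perimeter = 17 + 17 + 13 + 5 + 18 = 70.

70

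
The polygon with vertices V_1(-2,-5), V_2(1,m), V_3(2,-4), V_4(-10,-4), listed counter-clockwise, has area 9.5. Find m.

-6

The doubled signed area Σ (x_i y_{i+1} − x_{i+1} y_i) is linear in m.
With m=0 it equals -5; the coefficient of m is -4 (from the two edges through V_2).
So -4·m + -5 = 2·9.5 = 19 ⇒ m = -6.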